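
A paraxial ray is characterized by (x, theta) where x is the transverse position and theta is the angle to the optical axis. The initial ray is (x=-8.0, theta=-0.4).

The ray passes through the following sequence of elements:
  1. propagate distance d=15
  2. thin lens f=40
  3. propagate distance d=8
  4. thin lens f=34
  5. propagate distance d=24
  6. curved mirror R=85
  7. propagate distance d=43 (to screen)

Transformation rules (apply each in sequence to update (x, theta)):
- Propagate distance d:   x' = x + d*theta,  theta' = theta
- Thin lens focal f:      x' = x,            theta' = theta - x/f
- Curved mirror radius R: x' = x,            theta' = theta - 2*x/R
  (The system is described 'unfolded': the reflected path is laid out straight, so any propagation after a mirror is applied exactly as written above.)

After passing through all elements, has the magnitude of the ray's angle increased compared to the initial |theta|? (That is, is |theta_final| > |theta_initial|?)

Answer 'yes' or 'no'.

Initial: x=-8.0000 theta=-0.4000
After 1 (propagate distance d=15): x=-14.0000 theta=-0.4000
After 2 (thin lens f=40): x=-14.0000 theta=-0.0500
After 3 (propagate distance d=8): x=-14.4000 theta=-0.0500
After 4 (thin lens f=34): x=-14.4000 theta=127/340 (≈0.3735)
After 5 (propagate distance d=24): x=-462/85 (≈-5.4353) theta=127/340 (≈0.3735)
After 6 (curved mirror R=85): x=-462/85 (≈-5.4353) theta=14491/28900 (≈0.5014)
After 7 (propagate distance d=43 (to screen)): x=466033/28900 (≈16.1257) theta=14491/28900 (≈0.5014)
|theta_initial|=0.4000 |theta_final|=14491/28900 (≈0.5014) -> increased

Answer: yes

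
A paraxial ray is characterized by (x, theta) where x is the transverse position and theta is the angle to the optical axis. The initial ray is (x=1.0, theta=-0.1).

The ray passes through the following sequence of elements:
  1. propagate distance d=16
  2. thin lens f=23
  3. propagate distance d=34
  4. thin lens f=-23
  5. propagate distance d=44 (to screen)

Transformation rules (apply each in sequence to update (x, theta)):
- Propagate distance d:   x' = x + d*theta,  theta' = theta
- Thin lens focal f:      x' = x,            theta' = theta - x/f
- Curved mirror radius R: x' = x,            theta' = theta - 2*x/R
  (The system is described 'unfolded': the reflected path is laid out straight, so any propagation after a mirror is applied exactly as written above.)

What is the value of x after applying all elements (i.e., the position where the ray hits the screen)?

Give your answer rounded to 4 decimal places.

Answer: -12.3206

Derivation:
Initial: x=1.0000 theta=-0.1000
After 1 (propagate distance d=16): x=-0.6000 theta=-0.1000
After 2 (thin lens f=23): x=-0.6000 theta=-17/230 (≈-0.0739)
After 3 (propagate distance d=34): x=-358/115 (≈-3.1130) theta=-17/230 (≈-0.0739)
After 4 (thin lens f=-23): x=-358/115 (≈-3.1130) theta=-1107/5290 (≈-0.2093)
After 5 (propagate distance d=44 (to screen)): x=-32588/2645 (≈-12.3206) theta=-1107/5290 (≈-0.2093)
Rounded to 4 decimal places: x = -12.3206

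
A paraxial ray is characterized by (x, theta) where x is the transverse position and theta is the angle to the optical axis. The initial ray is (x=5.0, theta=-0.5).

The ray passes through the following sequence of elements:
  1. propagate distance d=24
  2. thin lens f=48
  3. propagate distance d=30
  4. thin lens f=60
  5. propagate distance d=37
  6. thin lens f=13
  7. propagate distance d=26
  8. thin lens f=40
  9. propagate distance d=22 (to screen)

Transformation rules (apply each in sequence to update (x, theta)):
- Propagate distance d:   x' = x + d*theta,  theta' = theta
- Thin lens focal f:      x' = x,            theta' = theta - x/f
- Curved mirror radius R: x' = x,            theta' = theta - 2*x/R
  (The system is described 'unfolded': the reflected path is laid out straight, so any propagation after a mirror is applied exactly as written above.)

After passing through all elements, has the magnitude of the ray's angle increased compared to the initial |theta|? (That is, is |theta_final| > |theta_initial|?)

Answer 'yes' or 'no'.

Initial: x=5.0000 theta=-0.5000
After 1 (propagate distance d=24): x=-7.0000 theta=-0.5000
After 2 (thin lens f=48): x=-7.0000 theta=-17/48 (≈-0.3542)
After 3 (propagate distance d=30): x=-17.6250 theta=-17/48 (≈-0.3542)
After 4 (thin lens f=60): x=-17.6250 theta=-29/480 (≈-0.0604)
After 5 (propagate distance d=37): x=-9533/480 (≈-19.8604) theta=-29/480 (≈-0.0604)
After 6 (thin lens f=13): x=-9533/480 (≈-19.8604) theta=763/520 (≈1.4673)
After 7 (propagate distance d=26): x=8779/480 (≈18.2896) theta=763/520 (≈1.4673)
After 8 (thin lens f=40): x=8779/480 (≈18.2896) theta=252113/249600 (≈1.0101)
After 9 (propagate distance d=22 (to screen)): x=1685261/41600 (≈40.5111) theta=252113/249600 (≈1.0101)
|theta_initial|=0.5000 |theta_final|=252113/249600 (≈1.0101) -> increased

Answer: yes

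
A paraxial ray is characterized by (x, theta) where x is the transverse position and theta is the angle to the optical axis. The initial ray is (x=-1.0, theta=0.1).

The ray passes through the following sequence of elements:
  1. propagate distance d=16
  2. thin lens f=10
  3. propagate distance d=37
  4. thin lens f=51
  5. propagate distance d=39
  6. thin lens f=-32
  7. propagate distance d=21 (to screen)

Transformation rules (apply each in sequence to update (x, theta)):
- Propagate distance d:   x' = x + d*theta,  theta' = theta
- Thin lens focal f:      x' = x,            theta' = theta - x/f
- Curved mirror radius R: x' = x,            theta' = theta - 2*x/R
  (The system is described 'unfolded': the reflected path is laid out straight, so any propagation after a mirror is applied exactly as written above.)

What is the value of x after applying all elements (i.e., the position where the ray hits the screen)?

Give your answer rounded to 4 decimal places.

Initial: x=-1.0000 theta=0.1000
After 1 (propagate distance d=16): x=0.6000 theta=0.1000
After 2 (thin lens f=10): x=0.6000 theta=0.0400
After 3 (propagate distance d=37): x=2.0800 theta=0.0400
After 4 (thin lens f=51): x=2.0800 theta=-1/1275 (≈-0.0008)
After 5 (propagate distance d=39): x=871/425 (≈2.0494) theta=-1/1275 (≈-0.0008)
After 6 (thin lens f=-32): x=871/425 (≈2.0494) theta=2581/40800 (≈0.0633)
After 7 (propagate distance d=21 (to screen)): x=45939/13600 (≈3.3779) theta=2581/40800 (≈0.0633)
Rounded to 4 decimal places: x = 3.3779

Answer: 3.3779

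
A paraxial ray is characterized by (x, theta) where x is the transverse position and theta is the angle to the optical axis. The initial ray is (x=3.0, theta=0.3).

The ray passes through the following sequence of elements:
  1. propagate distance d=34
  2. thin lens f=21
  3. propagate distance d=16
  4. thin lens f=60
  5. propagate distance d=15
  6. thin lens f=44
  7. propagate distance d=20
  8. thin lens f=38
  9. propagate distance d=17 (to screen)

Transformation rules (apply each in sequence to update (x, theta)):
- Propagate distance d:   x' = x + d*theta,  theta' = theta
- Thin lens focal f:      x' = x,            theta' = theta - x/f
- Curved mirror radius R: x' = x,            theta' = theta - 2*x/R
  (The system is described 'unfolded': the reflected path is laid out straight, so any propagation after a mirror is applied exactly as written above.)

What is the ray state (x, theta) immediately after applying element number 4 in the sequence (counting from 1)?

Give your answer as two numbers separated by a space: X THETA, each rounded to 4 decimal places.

Answer: 7.9429 -0.4610

Derivation:
Initial: x=3.0000 theta=0.3000
After 1 (propagate distance d=34): x=13.2000 theta=0.3000
After 2 (thin lens f=21): x=13.2000 theta=-23/70 (≈-0.3286)
After 3 (propagate distance d=16): x=278/35 (≈7.9429) theta=-23/70 (≈-0.3286)
After 4 (thin lens f=60): x=278/35 (≈7.9429) theta=-242/525 (≈-0.4610)
Rounded to 4 decimal places: x = 7.9429, theta = -0.4610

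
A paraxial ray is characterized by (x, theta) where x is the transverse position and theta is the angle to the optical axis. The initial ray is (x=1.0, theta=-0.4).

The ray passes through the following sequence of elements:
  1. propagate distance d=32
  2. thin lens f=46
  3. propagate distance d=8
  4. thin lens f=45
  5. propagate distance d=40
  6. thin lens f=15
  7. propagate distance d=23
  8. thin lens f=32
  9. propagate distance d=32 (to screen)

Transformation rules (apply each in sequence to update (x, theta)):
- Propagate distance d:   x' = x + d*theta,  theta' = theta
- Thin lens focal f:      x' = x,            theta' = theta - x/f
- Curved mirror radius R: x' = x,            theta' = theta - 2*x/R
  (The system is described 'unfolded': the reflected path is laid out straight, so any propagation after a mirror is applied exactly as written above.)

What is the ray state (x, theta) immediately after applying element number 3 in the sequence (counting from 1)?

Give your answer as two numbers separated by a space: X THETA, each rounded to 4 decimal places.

Initial: x=1.0000 theta=-0.4000
After 1 (propagate distance d=32): x=-11.8000 theta=-0.4000
After 2 (thin lens f=46): x=-11.8000 theta=-33/230 (≈-0.1435)
After 3 (propagate distance d=8): x=-1489/115 (≈-12.9478) theta=-33/230 (≈-0.1435)
Rounded to 4 decimal places: x = -12.9478, theta = -0.1435

Answer: -12.9478 -0.1435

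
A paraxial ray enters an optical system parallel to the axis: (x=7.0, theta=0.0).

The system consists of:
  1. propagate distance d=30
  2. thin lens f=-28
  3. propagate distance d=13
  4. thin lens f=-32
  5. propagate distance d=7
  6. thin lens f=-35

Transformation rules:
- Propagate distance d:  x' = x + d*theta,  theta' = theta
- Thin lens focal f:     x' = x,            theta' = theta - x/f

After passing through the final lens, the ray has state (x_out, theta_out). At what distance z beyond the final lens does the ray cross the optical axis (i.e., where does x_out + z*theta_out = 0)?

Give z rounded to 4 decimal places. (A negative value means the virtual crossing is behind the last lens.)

Answer: -14.5740

Derivation:
Initial: x=7.0000 theta=0.0000
After 1 (propagate distance d=30): x=7.0000 theta=0.0000
After 2 (thin lens f=-28): x=7.0000 theta=0.2500
After 3 (propagate distance d=13): x=10.2500 theta=0.2500
After 4 (thin lens f=-32): x=10.2500 theta=73/128 (≈0.5703)
After 5 (propagate distance d=7): x=1823/128 (≈14.2422) theta=73/128 (≈0.5703)
After 6 (thin lens f=-35): x=1823/128 (≈14.2422) theta=2189/2240 (≈0.9772)
z_focus = -x_out/theta_out = -(1823/128)/(2189/2240) = -63805/4378 ≈ -14.5740
Rounded to 4 decimal places: z = -14.5740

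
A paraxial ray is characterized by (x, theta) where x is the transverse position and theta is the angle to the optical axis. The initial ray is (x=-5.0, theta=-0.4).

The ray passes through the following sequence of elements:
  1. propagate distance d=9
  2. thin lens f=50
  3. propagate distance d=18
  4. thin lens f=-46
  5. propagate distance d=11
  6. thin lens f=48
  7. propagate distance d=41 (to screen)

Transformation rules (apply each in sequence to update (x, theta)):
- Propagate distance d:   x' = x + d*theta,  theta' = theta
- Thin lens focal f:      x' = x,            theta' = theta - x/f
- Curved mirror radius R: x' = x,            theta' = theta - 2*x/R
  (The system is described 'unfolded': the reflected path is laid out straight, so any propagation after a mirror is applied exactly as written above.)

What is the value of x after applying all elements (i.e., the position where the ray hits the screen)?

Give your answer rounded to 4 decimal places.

Initial: x=-5.0000 theta=-0.4000
After 1 (propagate distance d=9): x=-8.6000 theta=-0.4000
After 2 (thin lens f=50): x=-8.6000 theta=-0.2280
After 3 (propagate distance d=18): x=-12.7040 theta=-0.2280
After 4 (thin lens f=-46): x=-12.7040 theta=-2899/5750 (≈-0.5042)
After 5 (propagate distance d=11): x=-104937/5750 (≈-18.2499) theta=-2899/5750 (≈-0.5042)
After 6 (thin lens f=48): x=-104937/5750 (≈-18.2499) theta=-2281/18400 (≈-0.1240)
After 7 (propagate distance d=41 (to screen)): x=-2146597/92000 (≈-23.3326) theta=-2281/18400 (≈-0.1240)
Rounded to 4 decimal places: x = -23.3326

Answer: -23.3326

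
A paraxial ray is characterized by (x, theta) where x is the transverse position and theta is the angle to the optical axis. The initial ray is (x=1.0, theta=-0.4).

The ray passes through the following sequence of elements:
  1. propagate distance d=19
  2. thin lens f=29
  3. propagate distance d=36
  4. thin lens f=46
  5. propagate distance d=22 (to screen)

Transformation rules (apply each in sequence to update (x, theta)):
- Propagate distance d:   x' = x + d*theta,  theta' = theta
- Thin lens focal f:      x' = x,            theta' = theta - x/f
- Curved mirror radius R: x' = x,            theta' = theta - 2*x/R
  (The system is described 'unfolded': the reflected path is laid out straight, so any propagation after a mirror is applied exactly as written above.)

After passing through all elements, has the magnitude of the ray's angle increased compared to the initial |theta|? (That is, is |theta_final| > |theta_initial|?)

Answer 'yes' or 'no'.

Initial: x=1.0000 theta=-0.4000
After 1 (propagate distance d=19): x=-6.6000 theta=-0.4000
After 2 (thin lens f=29): x=-6.6000 theta=-5/29 (≈-0.1724)
After 3 (propagate distance d=36): x=-1857/145 (≈-12.8069) theta=-5/29 (≈-0.1724)
After 4 (thin lens f=46): x=-1857/145 (≈-12.8069) theta=707/6670 (≈0.1060)
After 5 (propagate distance d=22 (to screen)): x=-34934/3335 (≈-10.4750) theta=707/6670 (≈0.1060)
|theta_initial|=0.4000 |theta_final|=707/6670 (≈0.1060) -> not increased

Answer: no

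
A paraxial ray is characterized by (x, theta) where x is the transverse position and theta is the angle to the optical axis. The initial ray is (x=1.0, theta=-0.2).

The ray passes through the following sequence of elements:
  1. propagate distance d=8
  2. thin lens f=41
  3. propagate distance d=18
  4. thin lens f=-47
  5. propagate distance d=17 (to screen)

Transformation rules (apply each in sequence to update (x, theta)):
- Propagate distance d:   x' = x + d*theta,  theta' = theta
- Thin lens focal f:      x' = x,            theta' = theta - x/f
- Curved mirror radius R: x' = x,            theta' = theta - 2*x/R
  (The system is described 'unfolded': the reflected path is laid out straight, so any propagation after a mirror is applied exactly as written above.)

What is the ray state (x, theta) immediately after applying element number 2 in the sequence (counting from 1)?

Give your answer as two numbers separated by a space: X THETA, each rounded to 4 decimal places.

Answer: -0.6000 -0.1854

Derivation:
Initial: x=1.0000 theta=-0.2000
After 1 (propagate distance d=8): x=-0.6000 theta=-0.2000
After 2 (thin lens f=41): x=-0.6000 theta=-38/205 (≈-0.1854)
Rounded to 4 decimal places: x = -0.6000, theta = -0.1854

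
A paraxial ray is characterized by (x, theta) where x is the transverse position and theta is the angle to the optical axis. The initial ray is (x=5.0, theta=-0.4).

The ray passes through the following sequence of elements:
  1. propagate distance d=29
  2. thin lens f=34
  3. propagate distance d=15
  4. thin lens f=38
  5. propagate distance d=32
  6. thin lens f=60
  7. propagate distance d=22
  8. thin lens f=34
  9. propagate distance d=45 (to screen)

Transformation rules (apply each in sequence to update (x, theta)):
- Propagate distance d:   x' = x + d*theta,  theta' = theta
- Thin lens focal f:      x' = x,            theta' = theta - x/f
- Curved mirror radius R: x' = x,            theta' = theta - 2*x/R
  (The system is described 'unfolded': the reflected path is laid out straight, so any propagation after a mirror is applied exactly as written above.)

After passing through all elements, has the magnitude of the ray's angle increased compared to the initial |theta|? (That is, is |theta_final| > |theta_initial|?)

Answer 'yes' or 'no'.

Initial: x=5.0000 theta=-0.4000
After 1 (propagate distance d=29): x=-6.6000 theta=-0.4000
After 2 (thin lens f=34): x=-6.6000 theta=-7/34 (≈-0.2059)
After 3 (propagate distance d=15): x=-1647/170 (≈-9.6882) theta=-7/34 (≈-0.2059)
After 4 (thin lens f=38): x=-1647/170 (≈-9.6882) theta=317/6460 (≈0.0491)
After 5 (propagate distance d=32): x=-26221/3230 (≈-8.1180) theta=317/6460 (≈0.0491)
After 6 (thin lens f=60): x=-26221/3230 (≈-8.1180) theta=35731/193800 (≈0.1844)
After 7 (propagate distance d=22): x=-393589/96900 (≈-4.0618) theta=35731/193800 (≈0.1844)
After 8 (thin lens f=34): x=-393589/96900 (≈-4.0618) theta=41709/137275 (≈0.3038)
After 9 (propagate distance d=45 (to screen)): x=15831847/1647300 (≈9.6108) theta=41709/137275 (≈0.3038)
|theta_initial|=0.4000 |theta_final|=41709/137275 (≈0.3038) -> not increased

Answer: no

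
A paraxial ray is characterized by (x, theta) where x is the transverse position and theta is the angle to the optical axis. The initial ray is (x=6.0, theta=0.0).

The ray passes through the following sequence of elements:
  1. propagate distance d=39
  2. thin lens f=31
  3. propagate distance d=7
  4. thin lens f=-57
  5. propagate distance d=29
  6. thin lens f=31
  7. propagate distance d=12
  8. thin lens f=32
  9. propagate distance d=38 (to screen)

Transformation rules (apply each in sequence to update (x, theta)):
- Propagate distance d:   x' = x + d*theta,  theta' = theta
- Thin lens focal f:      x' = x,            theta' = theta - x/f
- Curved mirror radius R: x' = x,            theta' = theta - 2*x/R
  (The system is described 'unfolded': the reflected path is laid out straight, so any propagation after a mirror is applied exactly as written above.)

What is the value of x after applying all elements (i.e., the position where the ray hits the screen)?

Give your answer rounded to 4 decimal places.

Answer: -5.8770

Derivation:
Initial: x=6.0000 theta=0.0000
After 1 (propagate distance d=39): x=6.0000 theta=0.0000
After 2 (thin lens f=31): x=6.0000 theta=-6/31 (≈-0.1935)
After 3 (propagate distance d=7): x=144/31 (≈4.6452) theta=-6/31 (≈-0.1935)
After 4 (thin lens f=-57): x=144/31 (≈4.6452) theta=-66/589 (≈-0.1121)
After 5 (propagate distance d=29): x=822/589 (≈1.3956) theta=-66/589 (≈-0.1121)
After 6 (thin lens f=31): x=822/589 (≈1.3956) theta=-2868/18259 (≈-0.1571)
After 7 (propagate distance d=12): x=-8934/18259 (≈-0.4893) theta=-2868/18259 (≈-0.1571)
After 8 (thin lens f=32): x=-8934/18259 (≈-0.4893) theta=-41421/292144 (≈-0.1418)
After 9 (propagate distance d=38 (to screen)): x=-858471/146072 (≈-5.8770) theta=-41421/292144 (≈-0.1418)
Rounded to 4 decimal places: x = -5.8770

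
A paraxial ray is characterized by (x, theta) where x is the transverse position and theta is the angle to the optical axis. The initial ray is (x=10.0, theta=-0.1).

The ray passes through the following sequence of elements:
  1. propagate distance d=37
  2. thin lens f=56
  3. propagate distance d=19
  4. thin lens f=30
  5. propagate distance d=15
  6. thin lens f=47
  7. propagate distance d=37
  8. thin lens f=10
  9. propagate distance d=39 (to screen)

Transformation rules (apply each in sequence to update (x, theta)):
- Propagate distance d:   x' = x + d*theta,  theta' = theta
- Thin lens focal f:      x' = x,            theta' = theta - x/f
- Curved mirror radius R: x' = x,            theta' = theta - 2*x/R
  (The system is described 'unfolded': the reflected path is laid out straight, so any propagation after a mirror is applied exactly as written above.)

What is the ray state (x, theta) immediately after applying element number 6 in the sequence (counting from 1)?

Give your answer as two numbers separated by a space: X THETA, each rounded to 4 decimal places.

Initial: x=10.0000 theta=-0.1000
After 1 (propagate distance d=37): x=6.3000 theta=-0.1000
After 2 (thin lens f=56): x=6.3000 theta=-0.2125
After 3 (propagate distance d=19): x=2.2625 theta=-0.2125
After 4 (thin lens f=30): x=2.2625 theta=-691/2400 (≈-0.2879)
After 5 (propagate distance d=15): x=-329/160 (≈-2.0563) theta=-691/2400 (≈-0.2879)
After 6 (thin lens f=47): x=-329/160 (≈-2.0563) theta=-293/1200 (≈-0.2442)
Rounded to 4 decimal places: x = -2.0563, theta = -0.2442

Answer: -2.0563 -0.2442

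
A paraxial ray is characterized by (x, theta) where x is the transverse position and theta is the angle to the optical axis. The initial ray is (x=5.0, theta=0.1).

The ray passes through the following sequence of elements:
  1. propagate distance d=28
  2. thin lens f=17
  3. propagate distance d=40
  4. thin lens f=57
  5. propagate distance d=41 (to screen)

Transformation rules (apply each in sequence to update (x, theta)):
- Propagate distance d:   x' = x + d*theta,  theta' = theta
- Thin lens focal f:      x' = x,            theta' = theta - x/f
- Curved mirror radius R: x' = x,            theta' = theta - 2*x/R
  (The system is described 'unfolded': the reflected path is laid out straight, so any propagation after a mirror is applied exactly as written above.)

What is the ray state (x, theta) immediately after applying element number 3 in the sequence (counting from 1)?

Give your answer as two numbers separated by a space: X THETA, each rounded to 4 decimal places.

Answer: -6.5529 -0.3588

Derivation:
Initial: x=5.0000 theta=0.1000
After 1 (propagate distance d=28): x=7.8000 theta=0.1000
After 2 (thin lens f=17): x=7.8000 theta=-61/170 (≈-0.3588)
After 3 (propagate distance d=40): x=-557/85 (≈-6.5529) theta=-61/170 (≈-0.3588)
Rounded to 4 decimal places: x = -6.5529, theta = -0.3588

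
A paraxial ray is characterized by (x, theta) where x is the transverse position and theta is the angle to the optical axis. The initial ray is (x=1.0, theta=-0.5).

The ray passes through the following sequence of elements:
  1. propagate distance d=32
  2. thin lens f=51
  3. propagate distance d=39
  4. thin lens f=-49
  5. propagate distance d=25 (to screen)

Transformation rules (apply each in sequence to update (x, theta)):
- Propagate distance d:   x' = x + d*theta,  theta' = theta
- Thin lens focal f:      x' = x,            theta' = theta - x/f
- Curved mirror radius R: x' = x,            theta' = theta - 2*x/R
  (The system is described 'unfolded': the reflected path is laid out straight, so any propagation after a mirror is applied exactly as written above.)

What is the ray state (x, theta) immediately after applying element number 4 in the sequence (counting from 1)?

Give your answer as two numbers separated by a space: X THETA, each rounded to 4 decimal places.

Initial: x=1.0000 theta=-0.5000
After 1 (propagate distance d=32): x=-15.0000 theta=-0.5000
After 2 (thin lens f=51): x=-15.0000 theta=-7/34 (≈-0.2059)
After 3 (propagate distance d=39): x=-783/34 (≈-23.0294) theta=-7/34 (≈-0.2059)
After 4 (thin lens f=-49): x=-783/34 (≈-23.0294) theta=-563/833 (≈-0.6759)
Rounded to 4 decimal places: x = -23.0294, theta = -0.6759

Answer: -23.0294 -0.6759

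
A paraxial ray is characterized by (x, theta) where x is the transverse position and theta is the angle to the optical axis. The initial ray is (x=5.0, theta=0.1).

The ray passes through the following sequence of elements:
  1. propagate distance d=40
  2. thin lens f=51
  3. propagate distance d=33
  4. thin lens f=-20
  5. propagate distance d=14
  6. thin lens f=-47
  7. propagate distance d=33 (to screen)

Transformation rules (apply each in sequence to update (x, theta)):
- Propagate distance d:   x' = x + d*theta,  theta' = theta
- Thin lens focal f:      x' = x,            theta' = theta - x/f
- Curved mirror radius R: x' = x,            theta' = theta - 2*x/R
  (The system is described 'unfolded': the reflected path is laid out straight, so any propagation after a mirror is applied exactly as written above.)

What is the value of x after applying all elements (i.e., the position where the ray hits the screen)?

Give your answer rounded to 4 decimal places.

Answer: 25.0808

Derivation:
Initial: x=5.0000 theta=0.1000
After 1 (propagate distance d=40): x=9.0000 theta=0.1000
After 2 (thin lens f=51): x=9.0000 theta=-13/170 (≈-0.0765)
After 3 (propagate distance d=33): x=1101/170 (≈6.4765) theta=-13/170 (≈-0.0765)
After 4 (thin lens f=-20): x=1101/170 (≈6.4765) theta=841/3400 (≈0.2474)
After 5 (propagate distance d=14): x=16897/1700 (≈9.9394) theta=841/3400 (≈0.2474)
After 6 (thin lens f=-47): x=16897/1700 (≈9.9394) theta=4313/9400 (≈0.4588)
After 7 (propagate distance d=33 (to screen)): x=4007911/159800 (≈25.0808) theta=4313/9400 (≈0.4588)
Rounded to 4 decimal places: x = 25.0808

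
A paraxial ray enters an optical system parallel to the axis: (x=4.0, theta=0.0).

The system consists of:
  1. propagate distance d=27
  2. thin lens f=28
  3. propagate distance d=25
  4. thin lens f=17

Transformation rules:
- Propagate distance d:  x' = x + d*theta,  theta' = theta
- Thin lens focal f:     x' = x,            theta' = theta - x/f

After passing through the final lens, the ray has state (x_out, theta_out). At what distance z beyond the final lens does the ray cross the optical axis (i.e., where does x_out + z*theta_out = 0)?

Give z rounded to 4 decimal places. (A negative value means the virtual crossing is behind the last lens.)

Answer: 2.5500

Derivation:
Initial: x=4.0000 theta=0.0000
After 1 (propagate distance d=27): x=4.0000 theta=0.0000
After 2 (thin lens f=28): x=4.0000 theta=-1/7 (≈-0.1429)
After 3 (propagate distance d=25): x=3/7 (≈0.4286) theta=-1/7 (≈-0.1429)
After 4 (thin lens f=17): x=3/7 (≈0.4286) theta=-20/119 (≈-0.1681)
z_focus = -x_out/theta_out = -(3/7)/(-20/119) = 2.5500
Rounded to 4 decimal places: z = 2.5500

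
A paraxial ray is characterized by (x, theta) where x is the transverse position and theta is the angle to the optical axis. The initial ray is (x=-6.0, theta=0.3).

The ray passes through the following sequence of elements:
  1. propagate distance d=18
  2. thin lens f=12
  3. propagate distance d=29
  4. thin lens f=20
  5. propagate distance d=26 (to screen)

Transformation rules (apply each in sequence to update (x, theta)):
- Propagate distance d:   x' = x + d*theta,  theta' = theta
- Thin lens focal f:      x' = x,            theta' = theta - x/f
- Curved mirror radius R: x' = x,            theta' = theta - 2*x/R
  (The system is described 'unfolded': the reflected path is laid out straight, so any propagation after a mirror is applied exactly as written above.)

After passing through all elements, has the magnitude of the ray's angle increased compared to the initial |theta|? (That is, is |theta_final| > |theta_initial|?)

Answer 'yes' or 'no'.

Initial: x=-6.0000 theta=0.3000
After 1 (propagate distance d=18): x=-0.6000 theta=0.3000
After 2 (thin lens f=12): x=-0.6000 theta=0.3500
After 3 (propagate distance d=29): x=9.5500 theta=0.3500
After 4 (thin lens f=20): x=9.5500 theta=-0.1275
After 5 (propagate distance d=26 (to screen)): x=6.2350 theta=-0.1275
|theta_initial|=0.3000 |theta_final|=0.1275 -> not increased

Answer: no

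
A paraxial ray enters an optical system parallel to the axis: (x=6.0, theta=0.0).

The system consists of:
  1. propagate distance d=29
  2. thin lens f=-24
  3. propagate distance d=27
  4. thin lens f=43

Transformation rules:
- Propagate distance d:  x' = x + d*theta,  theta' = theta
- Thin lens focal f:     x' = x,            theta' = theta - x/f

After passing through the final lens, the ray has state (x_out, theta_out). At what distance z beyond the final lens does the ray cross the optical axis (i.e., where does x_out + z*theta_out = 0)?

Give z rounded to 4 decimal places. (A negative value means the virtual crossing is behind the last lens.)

Answer: 274.1250

Derivation:
Initial: x=6.0000 theta=0.0000
After 1 (propagate distance d=29): x=6.0000 theta=0.0000
After 2 (thin lens f=-24): x=6.0000 theta=0.2500
After 3 (propagate distance d=27): x=12.7500 theta=0.2500
After 4 (thin lens f=43): x=12.7500 theta=-2/43 (≈-0.0465)
z_focus = -x_out/theta_out = -(12.7500)/(-2/43) = 274.1250
Rounded to 4 decimal places: z = 274.1250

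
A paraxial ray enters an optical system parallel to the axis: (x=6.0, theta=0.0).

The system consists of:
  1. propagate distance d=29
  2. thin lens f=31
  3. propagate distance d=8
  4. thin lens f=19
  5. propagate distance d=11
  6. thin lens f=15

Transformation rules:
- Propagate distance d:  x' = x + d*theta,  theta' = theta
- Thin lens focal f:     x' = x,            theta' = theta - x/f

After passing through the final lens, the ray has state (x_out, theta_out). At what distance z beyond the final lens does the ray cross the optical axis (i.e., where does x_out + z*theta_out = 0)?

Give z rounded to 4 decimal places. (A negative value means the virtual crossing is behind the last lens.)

Initial: x=6.0000 theta=0.0000
After 1 (propagate distance d=29): x=6.0000 theta=0.0000
After 2 (thin lens f=31): x=6.0000 theta=-6/31 (≈-0.1935)
After 3 (propagate distance d=8): x=138/31 (≈4.4516) theta=-6/31 (≈-0.1935)
After 4 (thin lens f=19): x=138/31 (≈4.4516) theta=-252/589 (≈-0.4278)
After 5 (propagate distance d=11): x=-150/589 (≈-0.2547) theta=-252/589 (≈-0.4278)
After 6 (thin lens f=15): x=-150/589 (≈-0.2547) theta=-242/589 (≈-0.4109)
z_focus = -x_out/theta_out = -(-150/589)/(-242/589) = -75/121 ≈ -0.6198
Rounded to 4 decimal places: z = -0.6198

Answer: -0.6198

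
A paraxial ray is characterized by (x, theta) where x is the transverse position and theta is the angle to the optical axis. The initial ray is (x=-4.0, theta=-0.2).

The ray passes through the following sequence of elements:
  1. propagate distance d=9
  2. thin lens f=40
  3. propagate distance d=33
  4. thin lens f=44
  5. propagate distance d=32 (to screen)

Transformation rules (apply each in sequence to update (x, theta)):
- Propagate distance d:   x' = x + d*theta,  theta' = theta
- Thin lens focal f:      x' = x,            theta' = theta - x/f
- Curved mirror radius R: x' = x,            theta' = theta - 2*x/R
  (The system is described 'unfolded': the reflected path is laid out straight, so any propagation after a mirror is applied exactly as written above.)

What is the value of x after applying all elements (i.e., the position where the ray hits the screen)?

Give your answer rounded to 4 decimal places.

Answer: -3.8368

Derivation:
Initial: x=-4.0000 theta=-0.2000
After 1 (propagate distance d=9): x=-5.8000 theta=-0.2000
After 2 (thin lens f=40): x=-5.8000 theta=-0.0550
After 3 (propagate distance d=33): x=-7.6150 theta=-0.0550
After 4 (thin lens f=44): x=-7.6150 theta=1039/8800 (≈0.1181)
After 5 (propagate distance d=32 (to screen)): x=-8441/2200 (≈-3.8368) theta=1039/8800 (≈0.1181)
Rounded to 4 decimal places: x = -3.8368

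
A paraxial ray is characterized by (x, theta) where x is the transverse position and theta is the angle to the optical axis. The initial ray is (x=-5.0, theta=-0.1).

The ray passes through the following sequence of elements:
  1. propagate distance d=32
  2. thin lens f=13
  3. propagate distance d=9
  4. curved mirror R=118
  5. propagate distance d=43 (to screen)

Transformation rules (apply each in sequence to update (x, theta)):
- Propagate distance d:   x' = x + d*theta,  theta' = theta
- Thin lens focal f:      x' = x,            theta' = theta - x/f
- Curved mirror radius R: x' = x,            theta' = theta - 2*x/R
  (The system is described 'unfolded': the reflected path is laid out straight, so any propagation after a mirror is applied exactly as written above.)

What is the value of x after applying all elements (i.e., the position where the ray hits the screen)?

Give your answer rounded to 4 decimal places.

Answer: 21.8948

Derivation:
Initial: x=-5.0000 theta=-0.1000
After 1 (propagate distance d=32): x=-8.2000 theta=-0.1000
After 2 (thin lens f=13): x=-8.2000 theta=69/130 (≈0.5308)
After 3 (propagate distance d=9): x=-89/26 (≈-3.4231) theta=69/130 (≈0.5308)
After 4 (curved mirror R=118): x=-89/26 (≈-3.4231) theta=2258/3835 (≈0.5888)
After 5 (propagate distance d=43 (to screen)): x=167933/7670 (≈21.8948) theta=2258/3835 (≈0.5888)
Rounded to 4 decimal places: x = 21.8948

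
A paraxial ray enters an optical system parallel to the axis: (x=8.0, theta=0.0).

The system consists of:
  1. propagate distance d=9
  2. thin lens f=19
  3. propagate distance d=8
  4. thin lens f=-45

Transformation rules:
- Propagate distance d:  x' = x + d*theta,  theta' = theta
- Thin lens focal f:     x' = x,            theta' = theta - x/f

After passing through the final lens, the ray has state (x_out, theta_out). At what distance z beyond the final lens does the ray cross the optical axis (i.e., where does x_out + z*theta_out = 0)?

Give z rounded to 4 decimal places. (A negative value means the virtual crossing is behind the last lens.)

Initial: x=8.0000 theta=0.0000
After 1 (propagate distance d=9): x=8.0000 theta=0.0000
After 2 (thin lens f=19): x=8.0000 theta=-8/19 (≈-0.4211)
After 3 (propagate distance d=8): x=88/19 (≈4.6316) theta=-8/19 (≈-0.4211)
After 4 (thin lens f=-45): x=88/19 (≈4.6316) theta=-272/855 (≈-0.3181)
z_focus = -x_out/theta_out = -(88/19)/(-272/855) = 495/34 ≈ 14.5588
Rounded to 4 decimal places: z = 14.5588

Answer: 14.5588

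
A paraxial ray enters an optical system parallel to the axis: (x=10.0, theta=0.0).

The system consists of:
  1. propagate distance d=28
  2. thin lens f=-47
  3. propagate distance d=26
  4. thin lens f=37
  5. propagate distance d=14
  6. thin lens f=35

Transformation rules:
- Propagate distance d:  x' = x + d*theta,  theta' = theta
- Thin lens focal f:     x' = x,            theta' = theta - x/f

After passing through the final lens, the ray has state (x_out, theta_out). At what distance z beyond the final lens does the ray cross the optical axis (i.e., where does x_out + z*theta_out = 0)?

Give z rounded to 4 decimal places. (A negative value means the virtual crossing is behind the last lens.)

Answer: 22.2433

Derivation:
Initial: x=10.0000 theta=0.0000
After 1 (propagate distance d=28): x=10.0000 theta=0.0000
After 2 (thin lens f=-47): x=10.0000 theta=10/47 (≈0.2128)
After 3 (propagate distance d=26): x=730/47 (≈15.5319) theta=10/47 (≈0.2128)
After 4 (thin lens f=37): x=730/47 (≈15.5319) theta=-360/1739 (≈-0.2070)
After 5 (propagate distance d=14): x=21970/1739 (≈12.6337) theta=-360/1739 (≈-0.2070)
After 6 (thin lens f=35): x=21970/1739 (≈12.6337) theta=-6914/12173 (≈-0.5680)
z_focus = -x_out/theta_out = -(21970/1739)/(-6914/12173) = 76895/3457 ≈ 22.2433
Rounded to 4 decimal places: z = 22.2433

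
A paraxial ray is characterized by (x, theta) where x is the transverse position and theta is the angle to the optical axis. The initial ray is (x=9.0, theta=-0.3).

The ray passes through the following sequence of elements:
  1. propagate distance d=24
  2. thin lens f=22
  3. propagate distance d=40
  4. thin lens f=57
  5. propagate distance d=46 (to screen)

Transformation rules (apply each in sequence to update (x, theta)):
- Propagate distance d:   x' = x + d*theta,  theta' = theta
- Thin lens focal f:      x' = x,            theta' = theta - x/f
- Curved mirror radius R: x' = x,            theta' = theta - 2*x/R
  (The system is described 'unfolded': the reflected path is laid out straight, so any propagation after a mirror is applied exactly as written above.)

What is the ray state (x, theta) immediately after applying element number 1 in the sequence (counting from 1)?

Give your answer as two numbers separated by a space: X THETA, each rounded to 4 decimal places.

Initial: x=9.0000 theta=-0.3000
After 1 (propagate distance d=24): x=1.8000 theta=-0.3000
Rounded to 4 decimal places: x = 1.8000, theta = -0.3000

Answer: 1.8000 -0.3000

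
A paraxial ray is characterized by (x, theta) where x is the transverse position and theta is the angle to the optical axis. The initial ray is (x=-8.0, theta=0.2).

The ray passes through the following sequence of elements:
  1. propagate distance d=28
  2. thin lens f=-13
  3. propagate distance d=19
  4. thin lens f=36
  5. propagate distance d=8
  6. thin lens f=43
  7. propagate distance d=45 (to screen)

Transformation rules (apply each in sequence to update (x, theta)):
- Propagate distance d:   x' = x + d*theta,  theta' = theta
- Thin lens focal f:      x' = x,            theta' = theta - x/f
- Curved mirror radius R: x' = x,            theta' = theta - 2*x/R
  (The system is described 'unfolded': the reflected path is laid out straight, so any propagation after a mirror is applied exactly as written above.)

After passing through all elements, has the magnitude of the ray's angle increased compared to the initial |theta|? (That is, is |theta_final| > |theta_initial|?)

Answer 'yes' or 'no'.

Answer: no

Derivation:
Initial: x=-8.0000 theta=0.2000
After 1 (propagate distance d=28): x=-2.4000 theta=0.2000
After 2 (thin lens f=-13): x=-2.4000 theta=1/65 (≈0.0154)
After 3 (propagate distance d=19): x=-137/65 (≈-2.1077) theta=1/65 (≈0.0154)
After 4 (thin lens f=36): x=-137/65 (≈-2.1077) theta=173/2340 (≈0.0739)
After 5 (propagate distance d=8): x=-887/585 (≈-1.5162) theta=173/2340 (≈0.0739)
After 6 (thin lens f=43): x=-887/585 (≈-1.5162) theta=10987/100620 (≈0.1092)
After 7 (propagate distance d=45 (to screen)): x=341851/100620 (≈3.3974) theta=10987/100620 (≈0.1092)
|theta_initial|=0.2000 |theta_final|=10987/100620 (≈0.1092) -> not increased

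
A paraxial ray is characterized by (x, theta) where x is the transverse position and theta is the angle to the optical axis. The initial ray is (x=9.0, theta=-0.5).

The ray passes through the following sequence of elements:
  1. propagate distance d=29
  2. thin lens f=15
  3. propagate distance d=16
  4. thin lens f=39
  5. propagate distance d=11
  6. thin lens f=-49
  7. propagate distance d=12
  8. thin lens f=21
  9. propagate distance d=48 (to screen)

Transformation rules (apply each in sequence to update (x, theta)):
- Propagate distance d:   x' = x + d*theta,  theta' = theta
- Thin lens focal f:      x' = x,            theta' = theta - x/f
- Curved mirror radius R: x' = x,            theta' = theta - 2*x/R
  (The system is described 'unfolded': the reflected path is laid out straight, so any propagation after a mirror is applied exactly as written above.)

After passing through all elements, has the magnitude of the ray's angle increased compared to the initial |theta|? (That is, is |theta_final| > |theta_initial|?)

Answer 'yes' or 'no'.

Answer: no

Derivation:
Initial: x=9.0000 theta=-0.5000
After 1 (propagate distance d=29): x=-5.5000 theta=-0.5000
After 2 (thin lens f=15): x=-5.5000 theta=-2/15 (≈-0.1333)
After 3 (propagate distance d=16): x=-229/30 (≈-7.6333) theta=-2/15 (≈-0.1333)
After 4 (thin lens f=39): x=-229/30 (≈-7.6333) theta=73/1170 (≈0.0624)
After 5 (propagate distance d=11): x=-4064/585 (≈-6.9470) theta=73/1170 (≈0.0624)
After 6 (thin lens f=-49): x=-4064/585 (≈-6.9470) theta=-1517/19110 (≈-0.0794)
After 7 (propagate distance d=12): x=-226442/28665 (≈-7.8996) theta=-1517/19110 (≈-0.0794)
After 8 (thin lens f=21): x=-226442/28665 (≈-7.8996) theta=357313/1203930 (≈0.2968)
After 9 (propagate distance d=48 (to screen)): x=28298/4459 (≈6.3463) theta=357313/1203930 (≈0.2968)
|theta_initial|=0.5000 |theta_final|=357313/1203930 (≈0.2968) -> not increased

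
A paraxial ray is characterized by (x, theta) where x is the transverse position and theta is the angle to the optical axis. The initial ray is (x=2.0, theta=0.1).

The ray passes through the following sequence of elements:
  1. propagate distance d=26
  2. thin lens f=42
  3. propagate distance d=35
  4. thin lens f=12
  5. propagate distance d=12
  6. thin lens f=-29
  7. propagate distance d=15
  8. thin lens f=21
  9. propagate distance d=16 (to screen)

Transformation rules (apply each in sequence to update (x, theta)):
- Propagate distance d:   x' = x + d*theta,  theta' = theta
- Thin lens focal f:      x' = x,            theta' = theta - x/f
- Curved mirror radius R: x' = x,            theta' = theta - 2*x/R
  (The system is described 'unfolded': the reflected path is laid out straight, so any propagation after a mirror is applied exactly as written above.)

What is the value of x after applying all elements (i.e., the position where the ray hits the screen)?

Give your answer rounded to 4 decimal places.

Initial: x=2.0000 theta=0.1000
After 1 (propagate distance d=26): x=4.6000 theta=0.1000
After 2 (thin lens f=42): x=4.6000 theta=-1/105 (≈-0.0095)
After 3 (propagate distance d=35): x=64/15 (≈4.2667) theta=-1/105 (≈-0.0095)
After 4 (thin lens f=12): x=64/15 (≈4.2667) theta=-23/63 (≈-0.3651)
After 5 (propagate distance d=12): x=-4/35 (≈-0.1143) theta=-23/63 (≈-0.3651)
After 6 (thin lens f=-29): x=-4/35 (≈-0.1143) theta=-3371/9135 (≈-0.3690)
After 7 (propagate distance d=15): x=-17203/3045 (≈-5.6496) theta=-3371/9135 (≈-0.3690)
After 8 (thin lens f=21): x=-17203/3045 (≈-5.6496) theta=-6394/63945 (≈-0.1000)
After 9 (propagate distance d=16 (to screen)): x=-463567/63945 (≈-7.2495) theta=-6394/63945 (≈-0.1000)
Rounded to 4 decimal places: x = -7.2495

Answer: -7.2495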